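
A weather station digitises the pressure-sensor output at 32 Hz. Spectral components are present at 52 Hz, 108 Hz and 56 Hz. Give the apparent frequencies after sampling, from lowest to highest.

8 Hz, 12 Hz

fs/2 = 16 Hz.
52 Hz mod fs = 20 Hz.
20 Hz > fs/2 = 16 Hz, folds to fs − 20 Hz = 12 Hz.
108 Hz mod fs = 12 Hz.
12 Hz ≤ fs/2 = 16 Hz, appears at 12 Hz.
56 Hz mod fs = 24 Hz.
24 Hz > fs/2 = 16 Hz, folds to fs − 24 Hz = 8 Hz.
Distinct values: {8 Hz, 12 Hz}.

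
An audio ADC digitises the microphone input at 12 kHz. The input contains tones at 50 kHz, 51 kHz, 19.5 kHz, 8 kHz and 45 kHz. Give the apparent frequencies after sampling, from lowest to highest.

2 kHz, 3 kHz, 4 kHz, 4.5 kHz

fs/2 = 6 kHz.
50 kHz mod fs = 2 kHz.
2 kHz ≤ fs/2 = 6 kHz, appears at 2 kHz.
51 kHz mod fs = 3 kHz.
3 kHz ≤ fs/2 = 6 kHz, appears at 3 kHz.
19.5 kHz mod fs = 7.5 kHz.
7.5 kHz > fs/2 = 6 kHz, folds to fs − 7.5 kHz = 4.5 kHz.
8 kHz > fs/2 = 6 kHz, folds to fs − 8 kHz = 4 kHz.
45 kHz mod fs = 9 kHz.
9 kHz > fs/2 = 6 kHz, folds to fs − 9 kHz = 3 kHz.
Distinct values: {2 kHz, 3 kHz, 4 kHz, 4.5 kHz}.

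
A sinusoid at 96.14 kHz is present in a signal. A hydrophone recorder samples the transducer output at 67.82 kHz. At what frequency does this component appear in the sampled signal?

28.32 kHz

96.14 kHz mod fs = 28.32 kHz.
28.32 kHz ≤ fs/2 = 33.91 kHz, appears at 28.32 kHz.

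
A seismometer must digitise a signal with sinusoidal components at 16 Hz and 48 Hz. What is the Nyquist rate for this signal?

Highest-frequency component: 48 Hz.
Nyquist rate = 2 × 48 Hz = 96 Hz.

96 Hz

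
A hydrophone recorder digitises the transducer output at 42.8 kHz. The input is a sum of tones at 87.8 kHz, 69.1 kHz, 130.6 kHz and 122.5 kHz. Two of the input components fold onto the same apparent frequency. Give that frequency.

fs/2 = 21.4 kHz.
87.8 kHz mod fs = 2.2 kHz.
2.2 kHz ≤ fs/2 = 21.4 kHz, appears at 2.2 kHz.
69.1 kHz mod fs = 26.3 kHz.
26.3 kHz > fs/2 = 21.4 kHz, folds to fs − 26.3 kHz = 16.5 kHz.
130.6 kHz mod fs = 2.2 kHz.
2.2 kHz ≤ fs/2 = 21.4 kHz, appears at 2.2 kHz.
122.5 kHz mod fs = 36.9 kHz.
36.9 kHz > fs/2 = 21.4 kHz, folds to fs − 36.9 kHz = 5.9 kHz.
87.8 kHz and 130.6 kHz both map to 2.2 kHz.

2.2 kHz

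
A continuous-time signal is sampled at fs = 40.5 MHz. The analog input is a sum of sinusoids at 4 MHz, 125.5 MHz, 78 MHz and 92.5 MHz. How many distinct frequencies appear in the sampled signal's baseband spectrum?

3

fs/2 = 20.25 MHz.
4 MHz ≤ fs/2 = 20.25 MHz, passes unchanged.
125.5 MHz mod fs = 4 MHz.
4 MHz ≤ fs/2 = 20.25 MHz, appears at 4 MHz.
78 MHz mod fs = 37.5 MHz.
37.5 MHz > fs/2 = 20.25 MHz, folds to fs − 37.5 MHz = 3 MHz.
92.5 MHz mod fs = 11.5 MHz.
11.5 MHz ≤ fs/2 = 20.25 MHz, appears at 11.5 MHz.
Distinct values: {3 MHz, 4 MHz, 11.5 MHz} → 3.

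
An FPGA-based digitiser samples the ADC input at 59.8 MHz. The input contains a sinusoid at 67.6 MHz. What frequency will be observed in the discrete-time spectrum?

7.8 MHz

67.6 MHz mod fs = 7.8 MHz.
7.8 MHz ≤ fs/2 = 29.9 MHz, appears at 7.8 MHz.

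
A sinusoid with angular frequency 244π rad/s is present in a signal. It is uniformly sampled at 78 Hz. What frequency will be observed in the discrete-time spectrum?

34 Hz

ω = 244π rad/s → f = ω/(2π) = 122 Hz.
122 Hz mod fs = 44 Hz.
44 Hz > fs/2 = 39 Hz, folds to fs − 44 Hz = 34 Hz.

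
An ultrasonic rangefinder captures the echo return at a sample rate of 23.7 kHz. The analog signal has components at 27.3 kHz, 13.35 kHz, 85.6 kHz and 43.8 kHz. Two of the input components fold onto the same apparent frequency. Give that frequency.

3.6 kHz

fs/2 = 11.85 kHz.
27.3 kHz mod fs = 3.6 kHz.
3.6 kHz ≤ fs/2 = 11.85 kHz, appears at 3.6 kHz.
13.35 kHz > fs/2 = 11.85 kHz, folds to fs − 13.35 kHz = 10.35 kHz.
85.6 kHz mod fs = 14.5 kHz.
14.5 kHz > fs/2 = 11.85 kHz, folds to fs − 14.5 kHz = 9.2 kHz.
43.8 kHz mod fs = 20.1 kHz.
20.1 kHz > fs/2 = 11.85 kHz, folds to fs − 20.1 kHz = 3.6 kHz.
27.3 kHz and 43.8 kHz both map to 3.6 kHz.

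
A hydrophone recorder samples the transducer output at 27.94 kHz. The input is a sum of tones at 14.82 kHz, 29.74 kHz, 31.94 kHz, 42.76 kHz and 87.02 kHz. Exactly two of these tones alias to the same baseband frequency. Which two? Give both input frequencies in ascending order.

14.82 kHz, 42.76 kHz

fs/2 = 13.97 kHz.
14.82 kHz > fs/2 = 13.97 kHz, folds to fs − 14.82 kHz = 13.12 kHz.
29.74 kHz mod fs = 1.8 kHz.
1.8 kHz ≤ fs/2 = 13.97 kHz, appears at 1.8 kHz.
31.94 kHz mod fs = 4 kHz.
4 kHz ≤ fs/2 = 13.97 kHz, appears at 4 kHz.
42.76 kHz mod fs = 14.82 kHz.
14.82 kHz > fs/2 = 13.97 kHz, folds to fs − 14.82 kHz = 13.12 kHz.
87.02 kHz mod fs = 3.2 kHz.
3.2 kHz ≤ fs/2 = 13.97 kHz, appears at 3.2 kHz.
14.82 kHz and 42.76 kHz both map to 13.12 kHz.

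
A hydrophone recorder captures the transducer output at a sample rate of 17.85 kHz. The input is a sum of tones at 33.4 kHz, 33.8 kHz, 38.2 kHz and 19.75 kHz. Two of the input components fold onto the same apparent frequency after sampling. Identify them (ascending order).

19.75 kHz, 33.8 kHz

fs/2 = 8.925 kHz.
33.4 kHz mod fs = 15.55 kHz.
15.55 kHz > fs/2 = 8.925 kHz, folds to fs − 15.55 kHz = 2.3 kHz.
33.8 kHz mod fs = 15.95 kHz.
15.95 kHz > fs/2 = 8.925 kHz, folds to fs − 15.95 kHz = 1.9 kHz.
38.2 kHz mod fs = 2.5 kHz.
2.5 kHz ≤ fs/2 = 8.925 kHz, appears at 2.5 kHz.
19.75 kHz mod fs = 1.9 kHz.
1.9 kHz ≤ fs/2 = 8.925 kHz, appears at 1.9 kHz.
19.75 kHz and 33.8 kHz both map to 1.9 kHz.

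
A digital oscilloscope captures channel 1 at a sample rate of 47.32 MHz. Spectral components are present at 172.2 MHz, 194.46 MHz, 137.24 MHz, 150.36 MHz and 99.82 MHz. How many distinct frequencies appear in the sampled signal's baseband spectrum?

fs/2 = 23.66 MHz.
172.2 MHz mod fs = 30.24 MHz.
30.24 MHz > fs/2 = 23.66 MHz, folds to fs − 30.24 MHz = 17.08 MHz.
194.46 MHz mod fs = 5.18 MHz.
5.18 MHz ≤ fs/2 = 23.66 MHz, appears at 5.18 MHz.
137.24 MHz mod fs = 42.6 MHz.
42.6 MHz > fs/2 = 23.66 MHz, folds to fs − 42.6 MHz = 4.72 MHz.
150.36 MHz mod fs = 8.4 MHz.
8.4 MHz ≤ fs/2 = 23.66 MHz, appears at 8.4 MHz.
99.82 MHz mod fs = 5.18 MHz.
5.18 MHz ≤ fs/2 = 23.66 MHz, appears at 5.18 MHz.
Distinct values: {4.72 MHz, 5.18 MHz, 8.4 MHz, 17.08 MHz} → 4.

4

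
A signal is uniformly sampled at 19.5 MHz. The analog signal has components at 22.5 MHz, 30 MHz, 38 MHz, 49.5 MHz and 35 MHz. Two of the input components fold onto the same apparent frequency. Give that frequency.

9 MHz

fs/2 = 9.75 MHz.
22.5 MHz mod fs = 3 MHz.
3 MHz ≤ fs/2 = 9.75 MHz, appears at 3 MHz.
30 MHz mod fs = 10.5 MHz.
10.5 MHz > fs/2 = 9.75 MHz, folds to fs − 10.5 MHz = 9 MHz.
38 MHz mod fs = 18.5 MHz.
18.5 MHz > fs/2 = 9.75 MHz, folds to fs − 18.5 MHz = 1 MHz.
49.5 MHz mod fs = 10.5 MHz.
10.5 MHz > fs/2 = 9.75 MHz, folds to fs − 10.5 MHz = 9 MHz.
35 MHz mod fs = 15.5 MHz.
15.5 MHz > fs/2 = 9.75 MHz, folds to fs − 15.5 MHz = 4 MHz.
30 MHz and 49.5 MHz both map to 9 MHz.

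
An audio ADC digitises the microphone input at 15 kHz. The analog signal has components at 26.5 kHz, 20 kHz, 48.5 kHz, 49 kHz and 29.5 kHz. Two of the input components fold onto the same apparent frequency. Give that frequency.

fs/2 = 7.5 kHz.
26.5 kHz mod fs = 11.5 kHz.
11.5 kHz > fs/2 = 7.5 kHz, folds to fs − 11.5 kHz = 3.5 kHz.
20 kHz mod fs = 5 kHz.
5 kHz ≤ fs/2 = 7.5 kHz, appears at 5 kHz.
48.5 kHz mod fs = 3.5 kHz.
3.5 kHz ≤ fs/2 = 7.5 kHz, appears at 3.5 kHz.
49 kHz mod fs = 4 kHz.
4 kHz ≤ fs/2 = 7.5 kHz, appears at 4 kHz.
29.5 kHz mod fs = 14.5 kHz.
14.5 kHz > fs/2 = 7.5 kHz, folds to fs − 14.5 kHz = 0.5 kHz.
26.5 kHz and 48.5 kHz both map to 3.5 kHz.

3.5 kHz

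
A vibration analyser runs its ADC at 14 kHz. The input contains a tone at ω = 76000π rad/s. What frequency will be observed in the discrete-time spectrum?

4 kHz

ω = 76000π rad/s → f = ω/(2π) = 38000 Hz = 38 kHz.
38 kHz mod fs = 10 kHz.
10 kHz > fs/2 = 7 kHz, folds to fs − 10 kHz = 4 kHz.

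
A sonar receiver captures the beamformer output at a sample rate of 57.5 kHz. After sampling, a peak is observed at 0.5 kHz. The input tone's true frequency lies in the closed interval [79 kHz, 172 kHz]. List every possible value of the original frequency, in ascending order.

114.5 kHz, 115.5 kHz, 172 kHz

Frequencies that alias to 0.5 kHz are k·fs ± 0.5 kHz for integer k ≥ 0.
k=0: 0.5 kHz.
k=1: 57 kHz, 58 kHz.
k=2: 114.5 kHz, 115.5 kHz.
k=3: 172 kHz, 173 kHz.
k=4: 229.5 kHz, 230.5 kHz.
Within [79 kHz, 172 kHz]: 114.5 kHz, 115.5 kHz, 172 kHz.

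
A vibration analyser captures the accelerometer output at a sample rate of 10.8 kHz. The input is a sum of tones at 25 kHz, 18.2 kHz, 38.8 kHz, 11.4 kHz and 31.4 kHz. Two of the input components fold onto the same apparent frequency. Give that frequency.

3.4 kHz

fs/2 = 5.4 kHz.
25 kHz mod fs = 3.4 kHz.
3.4 kHz ≤ fs/2 = 5.4 kHz, appears at 3.4 kHz.
18.2 kHz mod fs = 7.4 kHz.
7.4 kHz > fs/2 = 5.4 kHz, folds to fs − 7.4 kHz = 3.4 kHz.
38.8 kHz mod fs = 6.4 kHz.
6.4 kHz > fs/2 = 5.4 kHz, folds to fs − 6.4 kHz = 4.4 kHz.
11.4 kHz mod fs = 0.6 kHz.
0.6 kHz ≤ fs/2 = 5.4 kHz, appears at 0.6 kHz.
31.4 kHz mod fs = 9.8 kHz.
9.8 kHz > fs/2 = 5.4 kHz, folds to fs − 9.8 kHz = 1 kHz.
18.2 kHz and 25 kHz both map to 3.4 kHz.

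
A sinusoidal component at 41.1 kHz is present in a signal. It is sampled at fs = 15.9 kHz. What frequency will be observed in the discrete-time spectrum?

41.1 kHz mod fs = 9.3 kHz.
9.3 kHz > fs/2 = 7.95 kHz, folds to fs − 9.3 kHz = 6.6 kHz.

6.6 kHz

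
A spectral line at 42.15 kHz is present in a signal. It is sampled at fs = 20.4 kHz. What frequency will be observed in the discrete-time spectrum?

42.15 kHz mod fs = 1.35 kHz.
1.35 kHz ≤ fs/2 = 10.2 kHz, appears at 1.35 kHz.

1.35 kHz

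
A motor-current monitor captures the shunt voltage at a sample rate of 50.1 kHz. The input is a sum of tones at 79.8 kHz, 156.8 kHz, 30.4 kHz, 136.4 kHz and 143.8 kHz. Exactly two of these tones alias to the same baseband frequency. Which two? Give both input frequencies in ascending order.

143.8 kHz, 156.8 kHz

fs/2 = 25.05 kHz.
79.8 kHz mod fs = 29.7 kHz.
29.7 kHz > fs/2 = 25.05 kHz, folds to fs − 29.7 kHz = 20.4 kHz.
156.8 kHz mod fs = 6.5 kHz.
6.5 kHz ≤ fs/2 = 25.05 kHz, appears at 6.5 kHz.
30.4 kHz > fs/2 = 25.05 kHz, folds to fs − 30.4 kHz = 19.7 kHz.
136.4 kHz mod fs = 36.2 kHz.
36.2 kHz > fs/2 = 25.05 kHz, folds to fs − 36.2 kHz = 13.9 kHz.
143.8 kHz mod fs = 43.6 kHz.
43.6 kHz > fs/2 = 25.05 kHz, folds to fs − 43.6 kHz = 6.5 kHz.
143.8 kHz and 156.8 kHz both map to 6.5 kHz.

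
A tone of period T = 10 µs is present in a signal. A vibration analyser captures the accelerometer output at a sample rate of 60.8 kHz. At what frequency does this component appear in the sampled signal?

T = 10 µs → f = 1/T = 100 kHz.
100 kHz mod fs = 39.2 kHz.
39.2 kHz > fs/2 = 30.4 kHz, folds to fs − 39.2 kHz = 21.6 kHz.

21.6 kHz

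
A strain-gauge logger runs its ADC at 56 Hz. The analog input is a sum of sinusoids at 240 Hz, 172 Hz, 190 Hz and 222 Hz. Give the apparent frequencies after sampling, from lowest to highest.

fs/2 = 28 Hz.
240 Hz mod fs = 16 Hz.
16 Hz ≤ fs/2 = 28 Hz, appears at 16 Hz.
172 Hz mod fs = 4 Hz.
4 Hz ≤ fs/2 = 28 Hz, appears at 4 Hz.
190 Hz mod fs = 22 Hz.
22 Hz ≤ fs/2 = 28 Hz, appears at 22 Hz.
222 Hz mod fs = 54 Hz.
54 Hz > fs/2 = 28 Hz, folds to fs − 54 Hz = 2 Hz.
Distinct values: {2 Hz, 4 Hz, 16 Hz, 22 Hz}.

2 Hz, 4 Hz, 16 Hz, 22 Hz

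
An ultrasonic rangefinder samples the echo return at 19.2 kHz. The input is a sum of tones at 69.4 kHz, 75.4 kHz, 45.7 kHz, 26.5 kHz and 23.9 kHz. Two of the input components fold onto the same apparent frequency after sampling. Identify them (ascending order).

26.5 kHz, 45.7 kHz

fs/2 = 9.6 kHz.
69.4 kHz mod fs = 11.8 kHz.
11.8 kHz > fs/2 = 9.6 kHz, folds to fs − 11.8 kHz = 7.4 kHz.
75.4 kHz mod fs = 17.8 kHz.
17.8 kHz > fs/2 = 9.6 kHz, folds to fs − 17.8 kHz = 1.4 kHz.
45.7 kHz mod fs = 7.3 kHz.
7.3 kHz ≤ fs/2 = 9.6 kHz, appears at 7.3 kHz.
26.5 kHz mod fs = 7.3 kHz.
7.3 kHz ≤ fs/2 = 9.6 kHz, appears at 7.3 kHz.
23.9 kHz mod fs = 4.7 kHz.
4.7 kHz ≤ fs/2 = 9.6 kHz, appears at 4.7 kHz.
26.5 kHz and 45.7 kHz both map to 7.3 kHz.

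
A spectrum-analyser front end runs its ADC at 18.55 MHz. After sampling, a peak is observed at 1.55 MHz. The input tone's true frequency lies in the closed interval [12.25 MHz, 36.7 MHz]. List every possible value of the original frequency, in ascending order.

17 MHz, 20.1 MHz, 35.55 MHz

Frequencies that alias to 1.55 MHz are k·fs ± 1.55 MHz for integer k ≥ 0.
k=0: 1.55 MHz.
k=1: 17 MHz, 20.1 MHz.
k=2: 35.55 MHz, 38.65 MHz.
k=3: 54.1 MHz, 57.2 MHz.
Within [12.25 MHz, 36.7 MHz]: 17 MHz, 20.1 MHz, 35.55 MHz.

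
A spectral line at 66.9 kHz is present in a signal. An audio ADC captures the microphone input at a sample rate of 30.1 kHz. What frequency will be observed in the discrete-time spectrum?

6.7 kHz

66.9 kHz mod fs = 6.7 kHz.
6.7 kHz ≤ fs/2 = 15.05 kHz, appears at 6.7 kHz.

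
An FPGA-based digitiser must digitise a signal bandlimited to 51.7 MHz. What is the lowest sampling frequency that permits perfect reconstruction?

Nyquist rate = 2 × 51.7 MHz = 103.4 MHz.

103.4 MHz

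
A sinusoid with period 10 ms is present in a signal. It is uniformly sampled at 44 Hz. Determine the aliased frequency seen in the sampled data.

12 Hz

T = 10 ms → f = 1/T = 100 Hz.
100 Hz mod fs = 12 Hz.
12 Hz ≤ fs/2 = 22 Hz, appears at 12 Hz.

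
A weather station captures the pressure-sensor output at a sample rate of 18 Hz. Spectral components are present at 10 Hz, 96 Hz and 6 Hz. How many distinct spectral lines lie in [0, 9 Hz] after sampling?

2

fs/2 = 9 Hz.
10 Hz > fs/2 = 9 Hz, folds to fs − 10 Hz = 8 Hz.
96 Hz mod fs = 6 Hz.
6 Hz ≤ fs/2 = 9 Hz, appears at 6 Hz.
6 Hz ≤ fs/2 = 9 Hz, passes unchanged.
Distinct values: {6 Hz, 8 Hz} → 2.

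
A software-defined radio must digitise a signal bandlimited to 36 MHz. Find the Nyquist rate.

Nyquist rate = 2 × 36 MHz = 72 MHz.

72 MHz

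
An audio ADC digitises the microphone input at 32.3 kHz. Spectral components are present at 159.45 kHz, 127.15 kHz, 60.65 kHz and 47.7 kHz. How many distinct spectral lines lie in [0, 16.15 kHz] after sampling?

3

fs/2 = 16.15 kHz.
159.45 kHz mod fs = 30.25 kHz.
30.25 kHz > fs/2 = 16.15 kHz, folds to fs − 30.25 kHz = 2.05 kHz.
127.15 kHz mod fs = 30.25 kHz.
30.25 kHz > fs/2 = 16.15 kHz, folds to fs − 30.25 kHz = 2.05 kHz.
60.65 kHz mod fs = 28.35 kHz.
28.35 kHz > fs/2 = 16.15 kHz, folds to fs − 28.35 kHz = 3.95 kHz.
47.7 kHz mod fs = 15.4 kHz.
15.4 kHz ≤ fs/2 = 16.15 kHz, appears at 15.4 kHz.
Distinct values: {2.05 kHz, 3.95 kHz, 15.4 kHz} → 3.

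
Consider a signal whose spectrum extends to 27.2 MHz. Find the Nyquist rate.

54.4 MHz

Nyquist rate = 2 × 27.2 MHz = 54.4 MHz.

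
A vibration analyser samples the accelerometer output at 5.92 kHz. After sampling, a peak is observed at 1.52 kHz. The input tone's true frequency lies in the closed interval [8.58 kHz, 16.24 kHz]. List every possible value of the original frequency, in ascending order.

10.32 kHz, 13.36 kHz, 16.24 kHz

Frequencies that alias to 1.52 kHz are k·fs ± 1.52 kHz for integer k ≥ 0.
k=0: 1.52 kHz.
k=1: 4.4 kHz, 7.44 kHz.
k=2: 10.32 kHz, 13.36 kHz.
k=3: 16.24 kHz, 19.28 kHz.
k=4: 22.16 kHz, 25.2 kHz.
Within [8.58 kHz, 16.24 kHz]: 10.32 kHz, 13.36 kHz, 16.24 kHz.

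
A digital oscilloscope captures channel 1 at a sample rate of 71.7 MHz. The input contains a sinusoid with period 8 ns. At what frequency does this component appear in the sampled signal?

18.4 MHz

T = 8 ns → f = 1/T = 125 MHz.
125 MHz mod fs = 53.3 MHz.
53.3 MHz > fs/2 = 35.85 MHz, folds to fs − 53.3 MHz = 18.4 MHz.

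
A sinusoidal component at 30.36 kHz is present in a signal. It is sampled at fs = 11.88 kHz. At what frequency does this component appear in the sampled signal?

30.36 kHz mod fs = 6.6 kHz.
6.6 kHz > fs/2 = 5.94 kHz, folds to fs − 6.6 kHz = 5.28 kHz.

5.28 kHz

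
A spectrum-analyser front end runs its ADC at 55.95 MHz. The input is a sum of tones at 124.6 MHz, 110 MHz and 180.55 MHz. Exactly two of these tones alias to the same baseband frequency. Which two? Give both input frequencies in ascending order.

fs/2 = 27.975 MHz.
124.6 MHz mod fs = 12.7 MHz.
12.7 MHz ≤ fs/2 = 27.975 MHz, appears at 12.7 MHz.
110 MHz mod fs = 54.05 MHz.
54.05 MHz > fs/2 = 27.975 MHz, folds to fs − 54.05 MHz = 1.9 MHz.
180.55 MHz mod fs = 12.7 MHz.
12.7 MHz ≤ fs/2 = 27.975 MHz, appears at 12.7 MHz.
124.6 MHz and 180.55 MHz both map to 12.7 MHz.

124.6 MHz, 180.55 MHz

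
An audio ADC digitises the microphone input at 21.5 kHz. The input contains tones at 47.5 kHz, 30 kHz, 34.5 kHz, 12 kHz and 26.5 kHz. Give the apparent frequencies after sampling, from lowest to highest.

fs/2 = 10.75 kHz.
47.5 kHz mod fs = 4.5 kHz.
4.5 kHz ≤ fs/2 = 10.75 kHz, appears at 4.5 kHz.
30 kHz mod fs = 8.5 kHz.
8.5 kHz ≤ fs/2 = 10.75 kHz, appears at 8.5 kHz.
34.5 kHz mod fs = 13 kHz.
13 kHz > fs/2 = 10.75 kHz, folds to fs − 13 kHz = 8.5 kHz.
12 kHz > fs/2 = 10.75 kHz, folds to fs − 12 kHz = 9.5 kHz.
26.5 kHz mod fs = 5 kHz.
5 kHz ≤ fs/2 = 10.75 kHz, appears at 5 kHz.
Distinct values: {4.5 kHz, 5 kHz, 8.5 kHz, 9.5 kHz}.

4.5 kHz, 5 kHz, 8.5 kHz, 9.5 kHz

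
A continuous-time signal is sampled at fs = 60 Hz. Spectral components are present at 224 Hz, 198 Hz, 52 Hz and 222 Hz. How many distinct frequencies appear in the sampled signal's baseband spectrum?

3

fs/2 = 30 Hz.
224 Hz mod fs = 44 Hz.
44 Hz > fs/2 = 30 Hz, folds to fs − 44 Hz = 16 Hz.
198 Hz mod fs = 18 Hz.
18 Hz ≤ fs/2 = 30 Hz, appears at 18 Hz.
52 Hz > fs/2 = 30 Hz, folds to fs − 52 Hz = 8 Hz.
222 Hz mod fs = 42 Hz.
42 Hz > fs/2 = 30 Hz, folds to fs − 42 Hz = 18 Hz.
Distinct values: {8 Hz, 16 Hz, 18 Hz} → 3.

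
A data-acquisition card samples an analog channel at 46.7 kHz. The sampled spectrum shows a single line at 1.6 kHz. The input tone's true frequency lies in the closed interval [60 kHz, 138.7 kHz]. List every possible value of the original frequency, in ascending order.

91.8 kHz, 95 kHz, 138.5 kHz

Frequencies that alias to 1.6 kHz are k·fs ± 1.6 kHz for integer k ≥ 0.
k=0: 1.6 kHz.
k=1: 45.1 kHz, 48.3 kHz.
k=2: 91.8 kHz, 95 kHz.
k=3: 138.5 kHz, 141.7 kHz.
k=4: 185.2 kHz, 188.4 kHz.
Within [60 kHz, 138.7 kHz]: 91.8 kHz, 95 kHz, 138.5 kHz.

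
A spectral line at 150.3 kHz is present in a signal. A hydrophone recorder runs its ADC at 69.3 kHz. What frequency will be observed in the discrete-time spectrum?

11.7 kHz

150.3 kHz mod fs = 11.7 kHz.
11.7 kHz ≤ fs/2 = 34.65 kHz, appears at 11.7 kHz.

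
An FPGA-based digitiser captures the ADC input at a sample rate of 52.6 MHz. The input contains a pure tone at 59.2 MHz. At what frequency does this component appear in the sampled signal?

59.2 MHz mod fs = 6.6 MHz.
6.6 MHz ≤ fs/2 = 26.3 MHz, appears at 6.6 MHz.

6.6 MHz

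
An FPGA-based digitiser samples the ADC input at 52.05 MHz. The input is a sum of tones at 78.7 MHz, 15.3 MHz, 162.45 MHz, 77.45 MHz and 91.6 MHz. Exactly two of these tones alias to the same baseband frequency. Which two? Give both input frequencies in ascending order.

fs/2 = 26.025 MHz.
78.7 MHz mod fs = 26.65 MHz.
26.65 MHz > fs/2 = 26.025 MHz, folds to fs − 26.65 MHz = 25.4 MHz.
15.3 MHz ≤ fs/2 = 26.025 MHz, passes unchanged.
162.45 MHz mod fs = 6.3 MHz.
6.3 MHz ≤ fs/2 = 26.025 MHz, appears at 6.3 MHz.
77.45 MHz mod fs = 25.4 MHz.
25.4 MHz ≤ fs/2 = 26.025 MHz, appears at 25.4 MHz.
91.6 MHz mod fs = 39.55 MHz.
39.55 MHz > fs/2 = 26.025 MHz, folds to fs − 39.55 MHz = 12.5 MHz.
77.45 MHz and 78.7 MHz both map to 25.4 MHz.

77.45 MHz, 78.7 MHz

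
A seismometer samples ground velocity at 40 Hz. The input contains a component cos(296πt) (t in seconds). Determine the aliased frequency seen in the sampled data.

12 Hz

ω = 296π rad/s → f = ω/(2π) = 148 Hz.
148 Hz mod fs = 28 Hz.
28 Hz > fs/2 = 20 Hz, folds to fs − 28 Hz = 12 Hz.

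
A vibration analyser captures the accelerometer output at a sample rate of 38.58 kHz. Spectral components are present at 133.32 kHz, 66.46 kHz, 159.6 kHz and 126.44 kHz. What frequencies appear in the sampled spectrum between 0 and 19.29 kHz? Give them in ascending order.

5.28 kHz, 10.7 kHz, 17.58 kHz

fs/2 = 19.29 kHz.
133.32 kHz mod fs = 17.58 kHz.
17.58 kHz ≤ fs/2 = 19.29 kHz, appears at 17.58 kHz.
66.46 kHz mod fs = 27.88 kHz.
27.88 kHz > fs/2 = 19.29 kHz, folds to fs − 27.88 kHz = 10.7 kHz.
159.6 kHz mod fs = 5.28 kHz.
5.28 kHz ≤ fs/2 = 19.29 kHz, appears at 5.28 kHz.
126.44 kHz mod fs = 10.7 kHz.
10.7 kHz ≤ fs/2 = 19.29 kHz, appears at 10.7 kHz.
Distinct values: {5.28 kHz, 10.7 kHz, 17.58 kHz}.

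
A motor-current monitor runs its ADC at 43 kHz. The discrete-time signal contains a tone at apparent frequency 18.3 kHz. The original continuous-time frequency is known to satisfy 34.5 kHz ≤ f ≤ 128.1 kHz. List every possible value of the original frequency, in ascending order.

61.3 kHz, 67.7 kHz, 104.3 kHz, 110.7 kHz

Frequencies that alias to 18.3 kHz are k·fs ± 18.3 kHz for integer k ≥ 0.
k=0: 18.3 kHz.
k=1: 24.7 kHz, 61.3 kHz.
k=2: 67.7 kHz, 104.3 kHz.
k=3: 110.7 kHz, 147.3 kHz.
k=4: 153.7 kHz, 190.3 kHz.
Within [34.5 kHz, 128.1 kHz]: 61.3 kHz, 67.7 kHz, 104.3 kHz, 110.7 kHz.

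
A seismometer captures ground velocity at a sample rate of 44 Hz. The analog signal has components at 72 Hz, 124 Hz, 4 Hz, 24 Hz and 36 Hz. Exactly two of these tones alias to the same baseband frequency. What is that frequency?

fs/2 = 22 Hz.
72 Hz mod fs = 28 Hz.
28 Hz > fs/2 = 22 Hz, folds to fs − 28 Hz = 16 Hz.
124 Hz mod fs = 36 Hz.
36 Hz > fs/2 = 22 Hz, folds to fs − 36 Hz = 8 Hz.
4 Hz ≤ fs/2 = 22 Hz, passes unchanged.
24 Hz > fs/2 = 22 Hz, folds to fs − 24 Hz = 20 Hz.
36 Hz > fs/2 = 22 Hz, folds to fs − 36 Hz = 8 Hz.
36 Hz and 124 Hz both map to 8 Hz.

8 Hz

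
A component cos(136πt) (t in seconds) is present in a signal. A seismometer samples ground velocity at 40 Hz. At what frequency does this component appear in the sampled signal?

ω = 136π rad/s → f = ω/(2π) = 68 Hz.
68 Hz mod fs = 28 Hz.
28 Hz > fs/2 = 20 Hz, folds to fs − 28 Hz = 12 Hz.

12 Hz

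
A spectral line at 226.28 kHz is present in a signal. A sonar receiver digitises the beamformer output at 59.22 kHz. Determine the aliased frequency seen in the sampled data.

226.28 kHz mod fs = 48.62 kHz.
48.62 kHz > fs/2 = 29.61 kHz, folds to fs − 48.62 kHz = 10.6 kHz.

10.6 kHz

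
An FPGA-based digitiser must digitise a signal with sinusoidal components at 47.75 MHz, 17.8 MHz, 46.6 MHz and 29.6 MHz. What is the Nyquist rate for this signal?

Highest-frequency component: 47.75 MHz.
Nyquist rate = 2 × 47.75 MHz = 95.5 MHz.

95.5 MHz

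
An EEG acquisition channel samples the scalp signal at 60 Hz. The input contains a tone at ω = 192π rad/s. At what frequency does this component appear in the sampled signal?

ω = 192π rad/s → f = ω/(2π) = 96 Hz.
96 Hz mod fs = 36 Hz.
36 Hz > fs/2 = 30 Hz, folds to fs − 36 Hz = 24 Hz.

24 Hz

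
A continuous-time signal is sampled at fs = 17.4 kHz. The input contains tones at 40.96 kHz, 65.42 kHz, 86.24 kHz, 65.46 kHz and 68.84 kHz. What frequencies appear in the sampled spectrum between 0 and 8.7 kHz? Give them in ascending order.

0.76 kHz, 4.14 kHz, 4.18 kHz, 6.16 kHz

fs/2 = 8.7 kHz.
40.96 kHz mod fs = 6.16 kHz.
6.16 kHz ≤ fs/2 = 8.7 kHz, appears at 6.16 kHz.
65.42 kHz mod fs = 13.22 kHz.
13.22 kHz > fs/2 = 8.7 kHz, folds to fs − 13.22 kHz = 4.18 kHz.
86.24 kHz mod fs = 16.64 kHz.
16.64 kHz > fs/2 = 8.7 kHz, folds to fs − 16.64 kHz = 0.76 kHz.
65.46 kHz mod fs = 13.26 kHz.
13.26 kHz > fs/2 = 8.7 kHz, folds to fs − 13.26 kHz = 4.14 kHz.
68.84 kHz mod fs = 16.64 kHz.
16.64 kHz > fs/2 = 8.7 kHz, folds to fs − 16.64 kHz = 0.76 kHz.
Distinct values: {0.76 kHz, 4.14 kHz, 4.18 kHz, 6.16 kHz}.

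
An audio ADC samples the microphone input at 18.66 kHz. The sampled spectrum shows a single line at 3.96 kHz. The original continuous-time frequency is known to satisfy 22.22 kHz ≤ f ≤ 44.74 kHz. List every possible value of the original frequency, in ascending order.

22.62 kHz, 33.36 kHz, 41.28 kHz

Frequencies that alias to 3.96 kHz are k·fs ± 3.96 kHz for integer k ≥ 0.
k=0: 3.96 kHz.
k=1: 14.7 kHz, 22.62 kHz.
k=2: 33.36 kHz, 41.28 kHz.
k=3: 52.02 kHz, 59.94 kHz.
Within [22.22 kHz, 44.74 kHz]: 22.62 kHz, 33.36 kHz, 41.28 kHz.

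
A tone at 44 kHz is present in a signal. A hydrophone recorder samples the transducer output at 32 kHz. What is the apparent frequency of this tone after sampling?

44 kHz mod fs = 12 kHz.
12 kHz ≤ fs/2 = 16 kHz, appears at 12 kHz.

12 kHz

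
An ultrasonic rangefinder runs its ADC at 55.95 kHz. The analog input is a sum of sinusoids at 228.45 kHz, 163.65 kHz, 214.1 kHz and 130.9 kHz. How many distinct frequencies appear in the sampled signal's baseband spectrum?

fs/2 = 27.975 kHz.
228.45 kHz mod fs = 4.65 kHz.
4.65 kHz ≤ fs/2 = 27.975 kHz, appears at 4.65 kHz.
163.65 kHz mod fs = 51.75 kHz.
51.75 kHz > fs/2 = 27.975 kHz, folds to fs − 51.75 kHz = 4.2 kHz.
214.1 kHz mod fs = 46.25 kHz.
46.25 kHz > fs/2 = 27.975 kHz, folds to fs − 46.25 kHz = 9.7 kHz.
130.9 kHz mod fs = 19 kHz.
19 kHz ≤ fs/2 = 27.975 kHz, appears at 19 kHz.
Distinct values: {4.2 kHz, 4.65 kHz, 9.7 kHz, 19 kHz} → 4.

4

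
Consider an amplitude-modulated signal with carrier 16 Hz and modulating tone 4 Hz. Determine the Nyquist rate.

AM sidebands sit at fc ± fm = 12 Hz and 20 Hz.
Highest-frequency component: 20 Hz.
Nyquist rate = 2 × 20 Hz = 40 Hz.

40 Hz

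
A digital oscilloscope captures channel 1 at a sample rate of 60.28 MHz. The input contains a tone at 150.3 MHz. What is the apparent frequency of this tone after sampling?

29.74 MHz

150.3 MHz mod fs = 29.74 MHz.
29.74 MHz ≤ fs/2 = 30.14 MHz, appears at 29.74 MHz.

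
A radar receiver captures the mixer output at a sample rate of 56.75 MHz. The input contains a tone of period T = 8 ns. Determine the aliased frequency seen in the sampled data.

T = 8 ns → f = 1/T = 125 MHz.
125 MHz mod fs = 11.5 MHz.
11.5 MHz ≤ fs/2 = 28.375 MHz, appears at 11.5 MHz.

11.5 MHz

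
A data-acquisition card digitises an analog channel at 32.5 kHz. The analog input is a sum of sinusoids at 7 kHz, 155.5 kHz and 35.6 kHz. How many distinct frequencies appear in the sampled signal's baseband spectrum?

fs/2 = 16.25 kHz.
7 kHz ≤ fs/2 = 16.25 kHz, passes unchanged.
155.5 kHz mod fs = 25.5 kHz.
25.5 kHz > fs/2 = 16.25 kHz, folds to fs − 25.5 kHz = 7 kHz.
35.6 kHz mod fs = 3.1 kHz.
3.1 kHz ≤ fs/2 = 16.25 kHz, appears at 3.1 kHz.
Distinct values: {3.1 kHz, 7 kHz} → 2.

2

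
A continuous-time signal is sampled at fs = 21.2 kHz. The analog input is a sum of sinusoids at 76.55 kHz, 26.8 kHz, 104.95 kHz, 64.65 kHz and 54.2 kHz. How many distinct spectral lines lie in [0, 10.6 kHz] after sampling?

4

fs/2 = 10.6 kHz.
76.55 kHz mod fs = 12.95 kHz.
12.95 kHz > fs/2 = 10.6 kHz, folds to fs − 12.95 kHz = 8.25 kHz.
26.8 kHz mod fs = 5.6 kHz.
5.6 kHz ≤ fs/2 = 10.6 kHz, appears at 5.6 kHz.
104.95 kHz mod fs = 20.15 kHz.
20.15 kHz > fs/2 = 10.6 kHz, folds to fs − 20.15 kHz = 1.05 kHz.
64.65 kHz mod fs = 1.05 kHz.
1.05 kHz ≤ fs/2 = 10.6 kHz, appears at 1.05 kHz.
54.2 kHz mod fs = 11.8 kHz.
11.8 kHz > fs/2 = 10.6 kHz, folds to fs − 11.8 kHz = 9.4 kHz.
Distinct values: {1.05 kHz, 5.6 kHz, 8.25 kHz, 9.4 kHz} → 4.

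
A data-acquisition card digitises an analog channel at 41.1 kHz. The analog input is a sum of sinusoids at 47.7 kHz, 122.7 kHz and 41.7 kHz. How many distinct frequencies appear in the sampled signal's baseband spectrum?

2

fs/2 = 20.55 kHz.
47.7 kHz mod fs = 6.6 kHz.
6.6 kHz ≤ fs/2 = 20.55 kHz, appears at 6.6 kHz.
122.7 kHz mod fs = 40.5 kHz.
40.5 kHz > fs/2 = 20.55 kHz, folds to fs − 40.5 kHz = 0.6 kHz.
41.7 kHz mod fs = 0.6 kHz.
0.6 kHz ≤ fs/2 = 20.55 kHz, appears at 0.6 kHz.
Distinct values: {0.6 kHz, 6.6 kHz} → 2.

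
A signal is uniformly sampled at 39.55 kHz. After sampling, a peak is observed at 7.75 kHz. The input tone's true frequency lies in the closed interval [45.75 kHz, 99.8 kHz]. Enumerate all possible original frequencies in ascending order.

47.3 kHz, 71.35 kHz, 86.85 kHz

Frequencies that alias to 7.75 kHz are k·fs ± 7.75 kHz for integer k ≥ 0.
k=0: 7.75 kHz.
k=1: 31.8 kHz, 47.3 kHz.
k=2: 71.35 kHz, 86.85 kHz.
k=3: 110.9 kHz, 126.4 kHz.
Within [45.75 kHz, 99.8 kHz]: 47.3 kHz, 71.35 kHz, 86.85 kHz.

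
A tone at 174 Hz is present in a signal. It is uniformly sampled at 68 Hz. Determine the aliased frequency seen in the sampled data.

30 Hz

174 Hz mod fs = 38 Hz.
38 Hz > fs/2 = 34 Hz, folds to fs − 38 Hz = 30 Hz.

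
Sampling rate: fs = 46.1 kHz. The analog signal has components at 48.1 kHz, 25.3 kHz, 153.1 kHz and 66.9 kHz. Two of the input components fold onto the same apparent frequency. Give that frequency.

fs/2 = 23.05 kHz.
48.1 kHz mod fs = 2 kHz.
2 kHz ≤ fs/2 = 23.05 kHz, appears at 2 kHz.
25.3 kHz > fs/2 = 23.05 kHz, folds to fs − 25.3 kHz = 20.8 kHz.
153.1 kHz mod fs = 14.8 kHz.
14.8 kHz ≤ fs/2 = 23.05 kHz, appears at 14.8 kHz.
66.9 kHz mod fs = 20.8 kHz.
20.8 kHz ≤ fs/2 = 23.05 kHz, appears at 20.8 kHz.
25.3 kHz and 66.9 kHz both map to 20.8 kHz.

20.8 kHz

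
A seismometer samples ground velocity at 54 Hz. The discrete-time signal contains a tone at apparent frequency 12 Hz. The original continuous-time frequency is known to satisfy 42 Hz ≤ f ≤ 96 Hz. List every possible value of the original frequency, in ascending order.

Frequencies that alias to 12 Hz are k·fs ± 12 Hz for integer k ≥ 0.
k=0: 12 Hz.
k=1: 42 Hz, 66 Hz.
k=2: 96 Hz, 120 Hz.
k=3: 150 Hz, 174 Hz.
Within [42 Hz, 96 Hz]: 42 Hz, 66 Hz, 96 Hz.

42 Hz, 66 Hz, 96 Hz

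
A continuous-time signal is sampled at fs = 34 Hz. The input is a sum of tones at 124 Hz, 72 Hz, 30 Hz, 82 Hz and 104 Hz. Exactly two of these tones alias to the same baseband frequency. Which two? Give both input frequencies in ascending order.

30 Hz, 72 Hz

fs/2 = 17 Hz.
124 Hz mod fs = 22 Hz.
22 Hz > fs/2 = 17 Hz, folds to fs − 22 Hz = 12 Hz.
72 Hz mod fs = 4 Hz.
4 Hz ≤ fs/2 = 17 Hz, appears at 4 Hz.
30 Hz > fs/2 = 17 Hz, folds to fs − 30 Hz = 4 Hz.
82 Hz mod fs = 14 Hz.
14 Hz ≤ fs/2 = 17 Hz, appears at 14 Hz.
104 Hz mod fs = 2 Hz.
2 Hz ≤ fs/2 = 17 Hz, appears at 2 Hz.
30 Hz and 72 Hz both map to 4 Hz.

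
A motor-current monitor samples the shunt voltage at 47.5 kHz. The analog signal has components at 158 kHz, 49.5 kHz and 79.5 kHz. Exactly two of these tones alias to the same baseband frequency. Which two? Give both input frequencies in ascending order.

fs/2 = 23.75 kHz.
158 kHz mod fs = 15.5 kHz.
15.5 kHz ≤ fs/2 = 23.75 kHz, appears at 15.5 kHz.
49.5 kHz mod fs = 2 kHz.
2 kHz ≤ fs/2 = 23.75 kHz, appears at 2 kHz.
79.5 kHz mod fs = 32 kHz.
32 kHz > fs/2 = 23.75 kHz, folds to fs − 32 kHz = 15.5 kHz.
79.5 kHz and 158 kHz both map to 15.5 kHz.

79.5 kHz, 158 kHz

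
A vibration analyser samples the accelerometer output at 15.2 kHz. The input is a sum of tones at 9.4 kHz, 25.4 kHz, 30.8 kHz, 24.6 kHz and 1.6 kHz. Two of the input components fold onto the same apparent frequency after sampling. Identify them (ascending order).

fs/2 = 7.6 kHz.
9.4 kHz > fs/2 = 7.6 kHz, folds to fs − 9.4 kHz = 5.8 kHz.
25.4 kHz mod fs = 10.2 kHz.
10.2 kHz > fs/2 = 7.6 kHz, folds to fs − 10.2 kHz = 5 kHz.
30.8 kHz mod fs = 0.4 kHz.
0.4 kHz ≤ fs/2 = 7.6 kHz, appears at 0.4 kHz.
24.6 kHz mod fs = 9.4 kHz.
9.4 kHz > fs/2 = 7.6 kHz, folds to fs − 9.4 kHz = 5.8 kHz.
1.6 kHz ≤ fs/2 = 7.6 kHz, passes unchanged.
9.4 kHz and 24.6 kHz both map to 5.8 kHz.

9.4 kHz, 24.6 kHz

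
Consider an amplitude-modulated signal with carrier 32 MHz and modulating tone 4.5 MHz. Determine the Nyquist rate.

73 MHz

AM sidebands sit at fc ± fm = 27.5 MHz and 36.5 MHz.
Highest-frequency component: 36.5 MHz.
Nyquist rate = 2 × 36.5 MHz = 73 MHz.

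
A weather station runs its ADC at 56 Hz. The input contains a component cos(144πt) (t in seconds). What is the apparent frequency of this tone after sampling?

ω = 144π rad/s → f = ω/(2π) = 72 Hz.
72 Hz mod fs = 16 Hz.
16 Hz ≤ fs/2 = 28 Hz, appears at 16 Hz.

16 Hz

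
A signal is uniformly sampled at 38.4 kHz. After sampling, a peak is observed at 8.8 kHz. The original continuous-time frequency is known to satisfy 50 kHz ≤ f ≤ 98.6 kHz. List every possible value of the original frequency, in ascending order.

Frequencies that alias to 8.8 kHz are k·fs ± 8.8 kHz for integer k ≥ 0.
k=0: 8.8 kHz.
k=1: 29.6 kHz, 47.2 kHz.
k=2: 68 kHz, 85.6 kHz.
k=3: 106.4 kHz, 124 kHz.
Within [50 kHz, 98.6 kHz]: 68 kHz, 85.6 kHz.

68 kHz, 85.6 kHz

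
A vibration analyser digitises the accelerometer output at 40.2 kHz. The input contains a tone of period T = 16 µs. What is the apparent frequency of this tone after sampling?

T = 16 µs → f = 1/T = 62.5 kHz.
62.5 kHz mod fs = 22.3 kHz.
22.3 kHz > fs/2 = 20.1 kHz, folds to fs − 22.3 kHz = 17.9 kHz.

17.9 kHz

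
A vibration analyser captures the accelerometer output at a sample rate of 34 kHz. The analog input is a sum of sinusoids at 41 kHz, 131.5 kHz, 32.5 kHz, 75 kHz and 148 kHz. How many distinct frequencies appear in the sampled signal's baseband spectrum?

fs/2 = 17 kHz.
41 kHz mod fs = 7 kHz.
7 kHz ≤ fs/2 = 17 kHz, appears at 7 kHz.
131.5 kHz mod fs = 29.5 kHz.
29.5 kHz > fs/2 = 17 kHz, folds to fs − 29.5 kHz = 4.5 kHz.
32.5 kHz > fs/2 = 17 kHz, folds to fs − 32.5 kHz = 1.5 kHz.
75 kHz mod fs = 7 kHz.
7 kHz ≤ fs/2 = 17 kHz, appears at 7 kHz.
148 kHz mod fs = 12 kHz.
12 kHz ≤ fs/2 = 17 kHz, appears at 12 kHz.
Distinct values: {1.5 kHz, 4.5 kHz, 7 kHz, 12 kHz} → 4.

4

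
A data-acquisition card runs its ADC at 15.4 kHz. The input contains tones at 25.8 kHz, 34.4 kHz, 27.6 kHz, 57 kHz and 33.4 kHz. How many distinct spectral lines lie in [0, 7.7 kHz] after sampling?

fs/2 = 7.7 kHz.
25.8 kHz mod fs = 10.4 kHz.
10.4 kHz > fs/2 = 7.7 kHz, folds to fs − 10.4 kHz = 5 kHz.
34.4 kHz mod fs = 3.6 kHz.
3.6 kHz ≤ fs/2 = 7.7 kHz, appears at 3.6 kHz.
27.6 kHz mod fs = 12.2 kHz.
12.2 kHz > fs/2 = 7.7 kHz, folds to fs − 12.2 kHz = 3.2 kHz.
57 kHz mod fs = 10.8 kHz.
10.8 kHz > fs/2 = 7.7 kHz, folds to fs − 10.8 kHz = 4.6 kHz.
33.4 kHz mod fs = 2.6 kHz.
2.6 kHz ≤ fs/2 = 7.7 kHz, appears at 2.6 kHz.
Distinct values: {2.6 kHz, 3.2 kHz, 3.6 kHz, 4.6 kHz, 5 kHz} → 5.

5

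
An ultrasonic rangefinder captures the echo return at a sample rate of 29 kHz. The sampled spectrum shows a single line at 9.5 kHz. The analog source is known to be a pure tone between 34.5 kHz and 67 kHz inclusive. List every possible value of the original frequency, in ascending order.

38.5 kHz, 48.5 kHz

Frequencies that alias to 9.5 kHz are k·fs ± 9.5 kHz for integer k ≥ 0.
k=0: 9.5 kHz.
k=1: 19.5 kHz, 38.5 kHz.
k=2: 48.5 kHz, 67.5 kHz.
k=3: 77.5 kHz, 96.5 kHz.
Within [34.5 kHz, 67 kHz]: 38.5 kHz, 48.5 kHz.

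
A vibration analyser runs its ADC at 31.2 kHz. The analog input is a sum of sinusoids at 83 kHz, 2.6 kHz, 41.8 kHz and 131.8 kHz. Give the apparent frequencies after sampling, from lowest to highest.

fs/2 = 15.6 kHz.
83 kHz mod fs = 20.6 kHz.
20.6 kHz > fs/2 = 15.6 kHz, folds to fs − 20.6 kHz = 10.6 kHz.
2.6 kHz ≤ fs/2 = 15.6 kHz, passes unchanged.
41.8 kHz mod fs = 10.6 kHz.
10.6 kHz ≤ fs/2 = 15.6 kHz, appears at 10.6 kHz.
131.8 kHz mod fs = 7 kHz.
7 kHz ≤ fs/2 = 15.6 kHz, appears at 7 kHz.
Distinct values: {2.6 kHz, 7 kHz, 10.6 kHz}.

2.6 kHz, 7 kHz, 10.6 kHz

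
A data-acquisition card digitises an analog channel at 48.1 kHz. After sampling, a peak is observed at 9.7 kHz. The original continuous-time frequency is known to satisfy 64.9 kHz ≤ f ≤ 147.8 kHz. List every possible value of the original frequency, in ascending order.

Frequencies that alias to 9.7 kHz are k·fs ± 9.7 kHz for integer k ≥ 0.
k=0: 9.7 kHz.
k=1: 38.4 kHz, 57.8 kHz.
k=2: 86.5 kHz, 105.9 kHz.
k=3: 134.6 kHz, 154 kHz.
k=4: 182.7 kHz, 202.1 kHz.
Within [64.9 kHz, 147.8 kHz]: 86.5 kHz, 105.9 kHz, 134.6 kHz.

86.5 kHz, 105.9 kHz, 134.6 kHz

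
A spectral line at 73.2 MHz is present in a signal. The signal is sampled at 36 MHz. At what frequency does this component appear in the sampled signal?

1.2 MHz

73.2 MHz mod fs = 1.2 MHz.
1.2 MHz ≤ fs/2 = 18 MHz, appears at 1.2 MHz.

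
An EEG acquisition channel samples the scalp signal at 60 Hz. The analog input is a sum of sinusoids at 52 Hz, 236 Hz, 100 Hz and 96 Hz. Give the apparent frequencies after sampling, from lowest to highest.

4 Hz, 8 Hz, 20 Hz, 24 Hz

fs/2 = 30 Hz.
52 Hz > fs/2 = 30 Hz, folds to fs − 52 Hz = 8 Hz.
236 Hz mod fs = 56 Hz.
56 Hz > fs/2 = 30 Hz, folds to fs − 56 Hz = 4 Hz.
100 Hz mod fs = 40 Hz.
40 Hz > fs/2 = 30 Hz, folds to fs − 40 Hz = 20 Hz.
96 Hz mod fs = 36 Hz.
36 Hz > fs/2 = 30 Hz, folds to fs − 36 Hz = 24 Hz.
Distinct values: {4 Hz, 8 Hz, 20 Hz, 24 Hz}.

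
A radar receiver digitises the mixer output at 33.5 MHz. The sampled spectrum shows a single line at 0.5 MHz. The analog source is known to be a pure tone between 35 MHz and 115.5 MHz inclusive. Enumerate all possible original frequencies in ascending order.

Frequencies that alias to 0.5 MHz are k·fs ± 0.5 MHz for integer k ≥ 0.
k=0: 0.5 MHz.
k=1: 33 MHz, 34 MHz.
k=2: 66.5 MHz, 67.5 MHz.
k=3: 100 MHz, 101 MHz.
k=4: 133.5 MHz, 134.5 MHz.
Within [35 MHz, 115.5 MHz]: 66.5 MHz, 67.5 MHz, 100 MHz, 101 MHz.

66.5 MHz, 67.5 MHz, 100 MHz, 101 MHz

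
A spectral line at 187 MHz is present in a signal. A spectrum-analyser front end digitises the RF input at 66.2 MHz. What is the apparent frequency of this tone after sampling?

187 MHz mod fs = 54.6 MHz.
54.6 MHz > fs/2 = 33.1 MHz, folds to fs − 54.6 MHz = 11.6 MHz.

11.6 MHz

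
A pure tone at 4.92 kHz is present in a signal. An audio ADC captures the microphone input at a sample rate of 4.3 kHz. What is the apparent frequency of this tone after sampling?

4.92 kHz mod fs = 0.62 kHz.
0.62 kHz ≤ fs/2 = 2.15 kHz, appears at 0.62 kHz.

0.62 kHz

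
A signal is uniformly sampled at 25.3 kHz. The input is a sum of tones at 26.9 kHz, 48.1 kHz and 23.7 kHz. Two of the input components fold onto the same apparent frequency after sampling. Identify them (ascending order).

23.7 kHz, 26.9 kHz

fs/2 = 12.65 kHz.
26.9 kHz mod fs = 1.6 kHz.
1.6 kHz ≤ fs/2 = 12.65 kHz, appears at 1.6 kHz.
48.1 kHz mod fs = 22.8 kHz.
22.8 kHz > fs/2 = 12.65 kHz, folds to fs − 22.8 kHz = 2.5 kHz.
23.7 kHz > fs/2 = 12.65 kHz, folds to fs − 23.7 kHz = 1.6 kHz.
23.7 kHz and 26.9 kHz both map to 1.6 kHz.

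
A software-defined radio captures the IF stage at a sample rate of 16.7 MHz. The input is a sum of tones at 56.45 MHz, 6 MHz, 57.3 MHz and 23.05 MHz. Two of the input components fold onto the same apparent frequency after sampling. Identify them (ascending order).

23.05 MHz, 56.45 MHz

fs/2 = 8.35 MHz.
56.45 MHz mod fs = 6.35 MHz.
6.35 MHz ≤ fs/2 = 8.35 MHz, appears at 6.35 MHz.
6 MHz ≤ fs/2 = 8.35 MHz, passes unchanged.
57.3 MHz mod fs = 7.2 MHz.
7.2 MHz ≤ fs/2 = 8.35 MHz, appears at 7.2 MHz.
23.05 MHz mod fs = 6.35 MHz.
6.35 MHz ≤ fs/2 = 8.35 MHz, appears at 6.35 MHz.
23.05 MHz and 56.45 MHz both map to 6.35 MHz.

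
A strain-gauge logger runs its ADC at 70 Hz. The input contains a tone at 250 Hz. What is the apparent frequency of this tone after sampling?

250 Hz mod fs = 40 Hz.
40 Hz > fs/2 = 35 Hz, folds to fs − 40 Hz = 30 Hz.

30 Hz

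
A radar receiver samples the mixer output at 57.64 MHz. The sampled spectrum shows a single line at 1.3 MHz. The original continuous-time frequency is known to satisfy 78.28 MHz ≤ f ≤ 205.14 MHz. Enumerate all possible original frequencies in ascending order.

Frequencies that alias to 1.3 MHz are k·fs ± 1.3 MHz for integer k ≥ 0.
k=0: 1.3 MHz.
k=1: 56.34 MHz, 58.94 MHz.
k=2: 113.98 MHz, 116.58 MHz.
k=3: 171.62 MHz, 174.22 MHz.
k=4: 229.26 MHz, 231.86 MHz.
Within [78.28 MHz, 205.14 MHz]: 113.98 MHz, 116.58 MHz, 171.62 MHz, 174.22 MHz.

113.98 MHz, 116.58 MHz, 171.62 MHz, 174.22 MHz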